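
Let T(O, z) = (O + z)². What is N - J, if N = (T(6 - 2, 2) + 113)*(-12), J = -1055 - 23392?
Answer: 22659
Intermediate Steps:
J = -24447
N = -1788 (N = (((6 - 2) + 2)² + 113)*(-12) = ((4 + 2)² + 113)*(-12) = (6² + 113)*(-12) = (36 + 113)*(-12) = 149*(-12) = -1788)
N - J = -1788 - 1*(-24447) = -1788 + 24447 = 22659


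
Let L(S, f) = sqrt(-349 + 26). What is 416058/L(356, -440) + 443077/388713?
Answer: 443077/388713 - 24474*I*sqrt(323)/19 ≈ 1.1399 - 23150.0*I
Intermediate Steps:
L(S, f) = I*sqrt(323) (L(S, f) = sqrt(-323) = I*sqrt(323))
416058/L(356, -440) + 443077/388713 = 416058/((I*sqrt(323))) + 443077/388713 = 416058*(-I*sqrt(323)/323) + 443077*(1/388713) = -24474*I*sqrt(323)/19 + 443077/388713 = 443077/388713 - 24474*I*sqrt(323)/19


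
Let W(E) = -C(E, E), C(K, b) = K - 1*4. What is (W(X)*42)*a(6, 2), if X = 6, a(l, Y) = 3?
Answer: -252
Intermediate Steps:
C(K, b) = -4 + K (C(K, b) = K - 4 = -4 + K)
W(E) = 4 - E (W(E) = -(-4 + E) = 4 - E)
(W(X)*42)*a(6, 2) = ((4 - 1*6)*42)*3 = ((4 - 6)*42)*3 = -2*42*3 = -84*3 = -252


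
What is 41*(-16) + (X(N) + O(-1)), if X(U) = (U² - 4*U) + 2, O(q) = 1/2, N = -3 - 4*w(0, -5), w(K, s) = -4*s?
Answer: 13135/2 ≈ 6567.5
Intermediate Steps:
N = -83 (N = -3 - (-16)*(-5) = -3 - 4*20 = -3 - 80 = -83)
O(q) = ½
X(U) = 2 + U² - 4*U
41*(-16) + (X(N) + O(-1)) = 41*(-16) + ((2 + (-83)² - 4*(-83)) + ½) = -656 + ((2 + 6889 + 332) + ½) = -656 + (7223 + ½) = -656 + 14447/2 = 13135/2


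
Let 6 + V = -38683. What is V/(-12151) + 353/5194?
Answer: 205239969/63112294 ≈ 3.2520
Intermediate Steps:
V = -38689 (V = -6 - 38683 = -38689)
V/(-12151) + 353/5194 = -38689/(-12151) + 353/5194 = -38689*(-1/12151) + 353*(1/5194) = 38689/12151 + 353/5194 = 205239969/63112294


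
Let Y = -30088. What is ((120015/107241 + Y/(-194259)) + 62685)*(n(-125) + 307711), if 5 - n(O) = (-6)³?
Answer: 44681400137516163184/2314725491 ≈ 1.9303e+10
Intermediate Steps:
n(O) = 221 (n(O) = 5 - 1*(-6)³ = 5 - 1*(-216) = 5 + 216 = 221)
((120015/107241 + Y/(-194259)) + 62685)*(n(-125) + 307711) = ((120015/107241 - 30088/(-194259)) + 62685)*(221 + 307711) = ((120015*(1/107241) - 30088*(-1/194259)) + 62685)*307932 = ((40005/35747 + 30088/194259) + 62685)*307932 = (8846887031/6944176473 + 62685)*307932 = (435304549097036/6944176473)*307932 = 44681400137516163184/2314725491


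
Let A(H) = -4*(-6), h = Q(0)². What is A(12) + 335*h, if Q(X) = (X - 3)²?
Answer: 27159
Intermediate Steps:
Q(X) = (-3 + X)²
h = 81 (h = ((-3 + 0)²)² = ((-3)²)² = 9² = 81)
A(H) = 24
A(12) + 335*h = 24 + 335*81 = 24 + 27135 = 27159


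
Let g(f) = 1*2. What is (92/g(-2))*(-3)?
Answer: -138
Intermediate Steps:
g(f) = 2
(92/g(-2))*(-3) = (92/2)*(-3) = (92*(½))*(-3) = 46*(-3) = -138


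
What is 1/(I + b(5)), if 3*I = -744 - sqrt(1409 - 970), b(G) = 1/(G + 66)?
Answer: -11250873/2787845042 + 15123*sqrt(439)/2787845042 ≈ -0.0039220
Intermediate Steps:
b(G) = 1/(66 + G)
I = -248 - sqrt(439)/3 (I = (-744 - sqrt(1409 - 970))/3 = (-744 - sqrt(439))/3 = -248 - sqrt(439)/3 ≈ -254.98)
1/(I + b(5)) = 1/((-248 - sqrt(439)/3) + 1/(66 + 5)) = 1/((-248 - sqrt(439)/3) + 1/71) = 1/(-17607/71 - sqrt(439)/3)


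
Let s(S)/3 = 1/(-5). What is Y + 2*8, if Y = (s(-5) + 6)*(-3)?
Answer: -⅕ ≈ -0.20000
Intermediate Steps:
s(S) = -⅗ (s(S) = 3/(-5) = 3*(-⅕) = -⅗)
Y = -81/5 (Y = (-⅗ + 6)*(-3) = (27/5)*(-3) = -81/5 ≈ -16.200)
Y + 2*8 = -81/5 + 2*8 = -81/5 + 16 = -⅕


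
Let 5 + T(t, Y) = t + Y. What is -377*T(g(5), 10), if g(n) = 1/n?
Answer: -9802/5 ≈ -1960.4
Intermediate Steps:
T(t, Y) = -5 + Y + t (T(t, Y) = -5 + (t + Y) = -5 + (Y + t) = -5 + Y + t)
-377*T(g(5), 10) = -377*(-5 + 10 + 1/5) = -377*26/5 = -9802/5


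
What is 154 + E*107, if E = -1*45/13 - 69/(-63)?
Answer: -27080/273 ≈ -99.194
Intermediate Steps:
E = -646/273 (E = -45*1/13 - 69*(-1/63) = -45/13 + 23/21 = -646/273 ≈ -2.3663)
154 + E*107 = 154 - 646/273*107 = 154 - 69122/273 = -27080/273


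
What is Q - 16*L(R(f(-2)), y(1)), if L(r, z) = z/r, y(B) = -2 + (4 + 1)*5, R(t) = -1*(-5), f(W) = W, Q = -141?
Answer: -1073/5 ≈ -214.60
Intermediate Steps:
R(t) = 5
y(B) = 23 (y(B) = -2 + 5*5 = -2 + 25 = 23)
Q - 16*L(R(f(-2)), y(1)) = -141 - 368/5 = -1073/5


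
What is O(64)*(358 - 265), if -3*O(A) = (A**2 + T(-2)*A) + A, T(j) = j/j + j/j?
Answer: -132928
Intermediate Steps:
T(j) = 2 (T(j) = 1 + 1 = 2)
O(A) = -A - A**2/3 (O(A) = -((A**2 + 2*A) + A)/3 = -(A**2 + 3*A)/3 = -A - A**2/3)
O(64)*(358 - 265) = (-1/3*64*(3 + 64))*(358 - 265) = -1/3*64*67*93 = -4288/3*93 = -132928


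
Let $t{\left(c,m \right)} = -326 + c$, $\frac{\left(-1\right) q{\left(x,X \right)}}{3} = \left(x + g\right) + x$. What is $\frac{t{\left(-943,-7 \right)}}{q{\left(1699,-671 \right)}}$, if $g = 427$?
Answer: $\frac{47}{425} \approx 0.11059$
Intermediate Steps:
$q{\left(x,X \right)} = -1281 - 6 x$ ($q{\left(x,X \right)} = - 3 \left(\left(x + 427\right) + x\right) = - 3 \left(\left(427 + x\right) + x\right) = - 3 \left(427 + 2 x\right) = -1281 - 6 x$)
$\frac{t{\left(-943,-7 \right)}}{q{\left(1699,-671 \right)}} = \frac{-326 - 943}{-1281 - 10194} = - \frac{1269}{-1281 - 10194} = - \frac{1269}{-11475} = \left(-1269\right) \left(- \frac{1}{11475}\right) = \frac{47}{425}$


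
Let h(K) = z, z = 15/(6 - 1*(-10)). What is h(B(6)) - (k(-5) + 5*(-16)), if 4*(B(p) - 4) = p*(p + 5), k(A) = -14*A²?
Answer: 6895/16 ≈ 430.94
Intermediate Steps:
B(p) = 4 + p*(5 + p)/4 (B(p) = 4 + (p*(p + 5))/4 = 4 + (p*(5 + p))/4 = 4 + p*(5 + p)/4)
z = 15/16 (z = 15/(6 + 10) = 15/16 ≈ 0.93750)
h(K) = 15/16
h(B(6)) - (k(-5) + 5*(-16)) = 15/16 - (-14*(-5)² + 5*(-16)) = 15/16 - (-14*25 - 80) = 15/16 - (-350 - 80) = 15/16 - 1*(-430) = 15/16 + 430 = 6895/16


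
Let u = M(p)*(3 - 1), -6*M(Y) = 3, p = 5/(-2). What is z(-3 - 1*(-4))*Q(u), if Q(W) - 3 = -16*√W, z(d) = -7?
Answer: -21 + 112*I ≈ -21.0 + 112.0*I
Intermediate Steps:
p = -5/2 (p = 5*(-½) = -5/2 ≈ -2.5000)
M(Y) = -½ (M(Y) = -⅙*3 = -½)
u = -1 (u = -(3 - 1)/2 = -½*2 = -1)
Q(W) = 3 - 16*√W
z(-3 - 1*(-4))*Q(u) = -7*(3 - 16*I) = -21 + 112*I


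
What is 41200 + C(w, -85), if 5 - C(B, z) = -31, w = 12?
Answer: 41236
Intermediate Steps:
C(B, z) = 36 (C(B, z) = 5 - 1*(-31) = 5 + 31 = 36)
41200 + C(w, -85) = 41200 + 36 = 41236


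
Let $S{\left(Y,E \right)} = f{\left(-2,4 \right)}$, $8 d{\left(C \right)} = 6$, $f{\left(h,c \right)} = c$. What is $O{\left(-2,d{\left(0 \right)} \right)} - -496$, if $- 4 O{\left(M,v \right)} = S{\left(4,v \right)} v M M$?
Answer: $493$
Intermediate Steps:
$d{\left(C \right)} = \frac{3}{4}$ ($d{\left(C \right)} = \frac{1}{8} \cdot 6 = \frac{3}{4}$)
$S{\left(Y,E \right)} = 4$
$O{\left(M,v \right)} = - v M^{2}$ ($O{\left(M,v \right)} = - \frac{4 v M M}{4} = - \frac{4 v M^{2}}{4} = - v M^{2}$)
$O{\left(-2,d{\left(0 \right)} \right)} - -496 = \left(-1\right) \frac{3}{4} \left(-2\right)^{2} - -496 = \left(-1\right) \frac{3}{4} \cdot 4 + 496 = -3 + 496 = 493$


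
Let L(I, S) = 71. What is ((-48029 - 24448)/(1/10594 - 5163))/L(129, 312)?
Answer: 767821338/3883474291 ≈ 0.19772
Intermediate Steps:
((-48029 - 24448)/(1/10594 - 5163))/L(129, 312) = ((-48029 - 24448)/(1/10594 - 5163))/71 = -72477/(1/10594 - 5163)*(1/71) = -72477/(-54696821/10594)*(1/71) = -72477*(-10594/54696821)*(1/71) = (767821338/54696821)*(1/71) = 767821338/3883474291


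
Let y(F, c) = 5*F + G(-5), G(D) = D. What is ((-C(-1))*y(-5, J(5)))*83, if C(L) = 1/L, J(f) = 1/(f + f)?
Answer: -2490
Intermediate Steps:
J(f) = 1/(2*f)
C(L) = 1/L
y(F, c) = -5 + 5*F (y(F, c) = 5*F - 5 = -5 + 5*F)
((-C(-1))*y(-5, J(5)))*83 = ((-1/(-1))*(-5 + 5*(-5)))*83 = ((-1*(-1))*(-5 - 25))*83 = (1*(-30))*83 = -30*83 = -2490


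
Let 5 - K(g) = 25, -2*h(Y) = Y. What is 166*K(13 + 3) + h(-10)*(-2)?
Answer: -3330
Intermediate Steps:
h(Y) = -Y/2
K(g) = -20 (K(g) = 5 - 1*25 = 5 - 25 = -20)
166*K(13 + 3) + h(-10)*(-2) = 166*(-20) - ½*(-10)*(-2) = -3320 + 5*(-2) = -3320 - 10 = -3330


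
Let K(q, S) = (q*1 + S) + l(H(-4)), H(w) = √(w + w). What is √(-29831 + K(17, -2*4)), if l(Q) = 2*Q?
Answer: √(-29822 + 4*I*√2) ≈ 0.016 + 172.69*I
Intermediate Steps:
H(w) = √2*√w (H(w) = √(2*w) = √2*√w)
K(q, S) = S + q + 4*I*√2 (K(q, S) = (q*1 + S) + 2*(√2*√(-4)) = (q + S) + 2*(√2*(2*I)) = (S + q) + 2*(2*I*√2) = (S + q) + 4*I*√2 = S + q + 4*I*√2)
√(-29831 + K(17, -2*4)) = √(-29831 + (-2*4 + 17 + 4*I*√2)) = √(-29831 + (-8 + 17 + 4*I*√2)) = √(-29831 + (9 + 4*I*√2)) = √(-29822 + 4*I*√2)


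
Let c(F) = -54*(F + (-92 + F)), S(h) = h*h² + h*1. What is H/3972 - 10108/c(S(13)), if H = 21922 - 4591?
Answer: 21305269/4834917 ≈ 4.4065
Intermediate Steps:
H = 17331
S(h) = h + h³ (S(h) = h³ + h = h + h³)
c(F) = 4968 - 108*F (c(F) = -54*(-92 + 2*F) = 4968 - 108*F)
H/3972 - 10108/c(S(13)) = 17331/3972 - 10108/(4968 - 108*(13 + 13³)) = 17331*(1/3972) - 10108/(4968 - 108*(13 + 2197)) = 5777/1324 - 10108/(4968 - 108*2210) = 5777/1324 - 10108/(4968 - 238680) = 5777/1324 - 10108/(-233712) = 5777/1324 - 10108*(-1/233712) = 5777/1324 + 2527/58428 = 21305269/4834917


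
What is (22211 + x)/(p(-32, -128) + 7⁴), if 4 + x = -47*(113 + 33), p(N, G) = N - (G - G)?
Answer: 15345/2369 ≈ 6.4774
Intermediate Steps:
p(N, G) = N (p(N, G) = N - 1*0 = N + 0 = N)
x = -6866 (x = -4 - 47*(113 + 33) = -4 - 47*146 = -4 - 6862 = -6866)
(22211 + x)/(p(-32, -128) + 7⁴) = (22211 - 6866)/(-32 + 7⁴) = 15345/(-32 + 2401) = 15345/2369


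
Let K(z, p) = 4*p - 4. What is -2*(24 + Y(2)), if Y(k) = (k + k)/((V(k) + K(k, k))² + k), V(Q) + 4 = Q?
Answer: -148/3 ≈ -49.333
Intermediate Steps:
K(z, p) = -4 + 4*p
V(Q) = -4 + Q
Y(k) = 2*k/(k + (-8 + 5*k)²) (Y(k) = (k + k)/(((-4 + k) + (-4 + 4*k))² + k) = (2*k)/((-8 + 5*k)² + k) = (2*k)/(k + (-8 + 5*k)²) = 2*k/(k + (-8 + 5*k)²))
-2*(24 + Y(2)) = -2*(24 + 2*2/(2 + (-8 + 5*2)²)) = -2*(24 + 2*2/(2 + (-8 + 10)²)) = -2*(24 + 2*2/(2 + 2²)) = -2*(24 + 2*2/(2 + 4)) = -2*(24 + 2*2/6) = -2*(24 + 2*2*(⅙)) = -2*(24 + ⅔) = -2*74/3 = -148/3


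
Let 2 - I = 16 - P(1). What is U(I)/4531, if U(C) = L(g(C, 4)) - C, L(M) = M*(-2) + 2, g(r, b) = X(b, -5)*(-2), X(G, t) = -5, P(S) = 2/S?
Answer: -6/4531 ≈ -0.0013242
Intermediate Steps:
g(r, b) = 10 (g(r, b) = -5*(-2) = 10)
L(M) = 2 - 2*M (L(M) = -2*M + 2 = 2 - 2*M)
I = -12 (I = 2 - (16 - 2/1) = 2 - (16 - 2) = 2 - 1*14 = 2 - 14 = -12)
U(C) = -18 - C (U(C) = (2 - 2*10) - C = (2 - 20) - C = -18 - C)
U(I)/4531 = (-18 - 1*(-12))/4531 = (-18 + 12)*(1/4531) = -6*1/4531 = -6/4531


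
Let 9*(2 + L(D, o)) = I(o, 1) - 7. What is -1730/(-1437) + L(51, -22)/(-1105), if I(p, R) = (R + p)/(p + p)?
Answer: 19450357/16123140 ≈ 1.2064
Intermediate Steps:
I(p, R) = (R + p)/(2*p) (I(p, R) = (R + p)/((2*p)) = (R + p)*(1/(2*p)) = (R + p)/(2*p))
L(D, o) = -25/9 + (1 + o)/(18*o) (L(D, o) = -2 + ((1 + o)/(2*o) - 7)/9 = -2 + (-7 + (1 + o)/(2*o))/9 = -2 + (-7/9 + (1 + o)/(18*o)) = -25/9 + (1 + o)/(18*o))
-1730/(-1437) + L(51, -22)/(-1105) = -1730/(-1437) + ((1/18)*(1 - 49*(-22))/(-22))/(-1105) = -1730*(-1/1437) + ((1/18)*(-1/22)*(1 + 1078))*(-1/1105) = 1730/1437 + ((1/18)*(-1/22)*1079)*(-1/1105) = 1730/1437 - 1079/396*(-1/1105) = 1730/1437 + 83/33660 = 19450357/16123140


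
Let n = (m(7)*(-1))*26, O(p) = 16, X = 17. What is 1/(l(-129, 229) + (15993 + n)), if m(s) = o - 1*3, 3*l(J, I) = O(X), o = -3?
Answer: 3/48463 ≈ 6.1903e-5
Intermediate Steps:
l(J, I) = 16/3 (l(J, I) = (⅓)*16 = 16/3)
m(s) = -6 (m(s) = -3 - 1*3 = -3 - 3 = -6)
n = 156 (n = -6*(-1)*26 = 6*26 = 156)
1/(l(-129, 229) + (15993 + n)) = 1/(16/3 + (15993 + 156)) = 1/(16/3 + 16149) = 1/(48463/3) = 3/48463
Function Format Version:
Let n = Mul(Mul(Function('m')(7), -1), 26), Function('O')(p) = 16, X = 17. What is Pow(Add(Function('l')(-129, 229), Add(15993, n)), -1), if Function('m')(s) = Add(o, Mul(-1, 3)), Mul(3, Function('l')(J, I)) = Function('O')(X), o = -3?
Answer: Rational(3, 48463) ≈ 6.1903e-5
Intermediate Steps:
Function('l')(J, I) = Rational(16, 3) (Function('l')(J, I) = Mul(Rational(1, 3), 16) = Rational(16, 3))
Function('m')(s) = -6 (Function('m')(s) = Add(-3, Mul(-1, 3)) = Add(-3, -3) = -6)
n = 156 (n = Mul(Mul(-6, -1), 26) = Mul(6, 26) = 156)
Pow(Add(Function('l')(-129, 229), Add(15993, n)), -1) = Pow(Add(Rational(16, 3), Add(15993, 156)), -1) = Pow(Add(Rational(16, 3), 16149), -1) = Pow(Rational(48463, 3), -1) = Rational(3, 48463)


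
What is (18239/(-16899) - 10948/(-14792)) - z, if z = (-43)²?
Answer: -2687670499/1453314 ≈ -1849.3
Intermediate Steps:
z = 1849
(18239/(-16899) - 10948/(-14792)) - z = (18239/(-16899) - 10948/(-14792)) - 1*1849 = (18239*(-1/16899) - 10948*(-1/14792)) - 1849 = (-18239/16899 + 2737/3698) - 1849 = -492913/1453314 - 1849 = -2687670499/1453314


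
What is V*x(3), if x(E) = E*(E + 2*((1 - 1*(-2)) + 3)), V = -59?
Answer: -2655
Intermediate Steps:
x(E) = E*(12 + E) (x(E) = E*(E + 2*((1 + 2) + 3)) = E*(E + 2*(3 + 3)) = E*(E + 2*6) = E*(E + 12) = E*(12 + E))
V*x(3) = -177*(12 + 3) = -177*15 = -59*45 = -2655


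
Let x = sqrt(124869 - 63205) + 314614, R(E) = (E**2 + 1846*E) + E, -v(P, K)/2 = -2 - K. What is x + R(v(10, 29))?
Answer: 432972 + 4*sqrt(3854) ≈ 4.3322e+5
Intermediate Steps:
v(P, K) = 4 + 2*K (v(P, K) = -2*(-2 - K) = 4 + 2*K)
R(E) = E**2 + 1847*E
x = 314614 + 4*sqrt(3854) (x = sqrt(61664) + 314614 = 4*sqrt(3854) + 314614 = 314614 + 4*sqrt(3854) ≈ 3.1486e+5)
x + R(v(10, 29)) = (314614 + 4*sqrt(3854)) + (4 + 2*29)*(1847 + (4 + 2*29)) = (314614 + 4*sqrt(3854)) + (4 + 58)*(1847 + (4 + 58)) = (314614 + 4*sqrt(3854)) + 62*(1847 + 62) = (314614 + 4*sqrt(3854)) + 62*1909 = (314614 + 4*sqrt(3854)) + 118358 = 432972 + 4*sqrt(3854)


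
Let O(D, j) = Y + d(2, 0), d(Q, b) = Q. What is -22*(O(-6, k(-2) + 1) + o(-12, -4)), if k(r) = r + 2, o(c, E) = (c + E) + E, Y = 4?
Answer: 308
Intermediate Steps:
o(c, E) = c + 2*E (o(c, E) = (E + c) + E = c + 2*E)
k(r) = 2 + r
O(D, j) = 6 (O(D, j) = 4 + 2 = 6)
-22*(O(-6, k(-2) + 1) + o(-12, -4)) = -22*(6 + (-12 + 2*(-4))) = -22*(6 + (-12 - 8)) = -22*(6 - 20) = -22*(-14) = 308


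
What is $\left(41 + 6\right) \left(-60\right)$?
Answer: $-2820$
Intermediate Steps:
$\left(41 + 6\right) \left(-60\right) = 47 \left(-60\right) = -2820$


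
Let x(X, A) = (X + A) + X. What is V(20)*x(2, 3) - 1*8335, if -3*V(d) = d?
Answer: -25145/3 ≈ -8381.7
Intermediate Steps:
x(X, A) = A + 2*X (x(X, A) = (A + X) + X = A + 2*X)
V(d) = -d/3
V(20)*x(2, 3) - 1*8335 = (-⅓*20)*(3 + 2*2) - 1*8335 = -20*(3 + 4)/3 - 8335 = -20/3*7 - 8335 = -140/3 - 8335 = -25145/3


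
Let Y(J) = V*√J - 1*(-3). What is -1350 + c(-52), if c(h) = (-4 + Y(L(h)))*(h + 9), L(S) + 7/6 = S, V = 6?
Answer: -1307 - 43*I*√1914 ≈ -1307.0 - 1881.2*I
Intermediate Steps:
L(S) = -7/6 + S
Y(J) = 3 + 6*√J (Y(J) = 6*√J - 1*(-3) = 6*√J + 3 = 3 + 6*√J)
c(h) = (-1 + 6*√(-7/6 + h))*(9 + h) (c(h) = (-4 + (3 + 6*√(-7/6 + h)))*(h + 9) = (-1 + 6*√(-7/6 + h))*(9 + h))
-1350 + c(-52) = -1350 + (-9 - 1*(-52) + 9*√(-42 + 36*(-52)) - 52*√(-42 + 36*(-52))) = -1350 + (-9 + 52 + 9*√(-42 - 1872) - 52*√(-42 - 1872)) = -1350 + (-9 + 52 + 9*√(-1914) - 52*I*√1914) = -1350 + (-9 + 52 + 9*(I*√1914) - 52*I*√1914) = -1350 + (-9 + 52 + 9*I*√1914 - 52*I*√1914) = -1350 + (43 - 43*I*√1914) = -1307 - 43*I*√1914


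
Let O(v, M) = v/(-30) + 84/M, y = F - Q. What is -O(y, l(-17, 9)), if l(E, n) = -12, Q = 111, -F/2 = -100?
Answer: 299/30 ≈ 9.9667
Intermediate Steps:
F = 200 (F = -2*(-100) = 200)
y = 89 (y = 200 - 1*111 = 200 - 111 = 89)
O(v, M) = 84/M - v/30 (O(v, M) = v*(-1/30) + 84/M = -v/30 + 84/M = 84/M - v/30)
-O(y, l(-17, 9)) = -(84/(-12) - 1/30*89) = -(84*(-1/12) - 89/30) = -(-7 - 89/30) = -1*(-299/30) = 299/30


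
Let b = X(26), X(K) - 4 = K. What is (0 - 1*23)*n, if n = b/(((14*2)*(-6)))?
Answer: 115/28 ≈ 4.1071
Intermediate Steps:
X(K) = 4 + K
b = 30 (b = 4 + 26 = 30)
n = -5/28 (n = 30/(((14*2)*(-6))) = 30/((28*(-6))) = 30/(-168) = 30*(-1/168) = -5/28 ≈ -0.17857)
(0 - 1*23)*n = (0 - 1*23)*(-5/28) = (0 - 23)*(-5/28) = -23*(-5/28) = 115/28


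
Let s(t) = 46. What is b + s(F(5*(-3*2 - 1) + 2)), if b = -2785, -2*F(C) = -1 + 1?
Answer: -2739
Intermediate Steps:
F(C) = 0 (F(C) = -(-1 + 1)/2 = -½*0 = 0)
b + s(F(5*(-3*2 - 1) + 2)) = -2785 + 46 = -2739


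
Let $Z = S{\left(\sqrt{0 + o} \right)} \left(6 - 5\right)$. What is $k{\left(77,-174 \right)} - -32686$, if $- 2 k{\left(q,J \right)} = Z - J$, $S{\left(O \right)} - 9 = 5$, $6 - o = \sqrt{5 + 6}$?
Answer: $32592$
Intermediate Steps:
$o = 6 - \sqrt{11}$ ($o = 6 - \sqrt{5 + 6} = 6 - \sqrt{11} \approx 2.6834$)
$S{\left(O \right)} = 14$ ($S{\left(O \right)} = 9 + 5 = 14$)
$Z = 14$ ($Z = 14 \left(6 - 5\right) = 14 \cdot 1 = 14$)
$k{\left(q,J \right)} = -7 + \frac{J}{2}$ ($k{\left(q,J \right)} = - \frac{14 - J}{2} = -7 + \frac{J}{2}$)
$k{\left(77,-174 \right)} - -32686 = \left(-7 + \frac{1}{2} \left(-174\right)\right) - -32686 = \left(-7 - 87\right) + 32686 = -94 + 32686 = 32592$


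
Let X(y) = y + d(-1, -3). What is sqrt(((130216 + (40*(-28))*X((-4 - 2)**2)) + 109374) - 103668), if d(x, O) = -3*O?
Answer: sqrt(85522) ≈ 292.44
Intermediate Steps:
X(y) = 9 + y (X(y) = y - 3*(-3) = y + 9 = 9 + y)
sqrt(((130216 + (40*(-28))*X((-4 - 2)**2)) + 109374) - 103668) = sqrt(((130216 + (40*(-28))*(9 + (-4 - 2)**2)) + 109374) - 103668) = sqrt(((130216 - 1120*(9 + (-6)**2)) + 109374) - 103668) = sqrt(((130216 - 1120*(9 + 36)) + 109374) - 103668) = sqrt(((130216 - 1120*45) + 109374) - 103668) = sqrt(((130216 - 50400) + 109374) - 103668) = sqrt((79816 + 109374) - 103668) = sqrt(189190 - 103668) = sqrt(85522)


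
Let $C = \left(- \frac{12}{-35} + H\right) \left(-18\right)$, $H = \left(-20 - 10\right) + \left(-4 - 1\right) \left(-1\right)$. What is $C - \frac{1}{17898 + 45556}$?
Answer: $\frac{985694401}{2220890} \approx 443.83$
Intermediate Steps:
$H = -25$ ($H = -30 - -5 = -30 + 5 = -25$)
$C = \frac{15534}{35}$ ($C = \left(- \frac{12}{-35} - 25\right) \left(-18\right) = \left(\left(-12\right) \left(- \frac{1}{35}\right) - 25\right) \left(-18\right) = \left(\frac{12}{35} - 25\right) \left(-18\right) = \left(- \frac{863}{35}\right) \left(-18\right) = \frac{15534}{35} \approx 443.83$)
$C - \frac{1}{17898 + 45556} = \frac{15534}{35} - \frac{1}{17898 + 45556} = \frac{15534}{35} - \frac{1}{63454} = \frac{985694401}{2220890}$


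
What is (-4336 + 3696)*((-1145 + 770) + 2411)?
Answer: -1303040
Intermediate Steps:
(-4336 + 3696)*((-1145 + 770) + 2411) = -640*(-375 + 2411) = -640*2036 = -1303040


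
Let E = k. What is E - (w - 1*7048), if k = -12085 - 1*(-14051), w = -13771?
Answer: 22785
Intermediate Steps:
k = 1966 (k = -12085 + 14051 = 1966)
E = 1966
E - (w - 1*7048) = 1966 - (-13771 - 1*7048) = 1966 - (-13771 - 7048) = 1966 - 1*(-20819) = 1966 + 20819 = 22785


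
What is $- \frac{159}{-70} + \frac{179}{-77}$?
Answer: $- \frac{41}{770} \approx -0.053247$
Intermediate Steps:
$- \frac{159}{-70} + \frac{179}{-77} = \left(-159\right) \left(- \frac{1}{70}\right) + 179 \left(- \frac{1}{77}\right) = \frac{159}{70} - \frac{179}{77} = - \frac{41}{770}$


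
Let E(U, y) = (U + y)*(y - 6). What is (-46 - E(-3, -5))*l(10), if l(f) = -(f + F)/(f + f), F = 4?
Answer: 469/5 ≈ 93.800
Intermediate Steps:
E(U, y) = (-6 + y)*(U + y) (E(U, y) = (U + y)*(-6 + y) = (-6 + y)*(U + y))
l(f) = -(4 + f)/(2*f) (l(f) = -(f + 4)/(f + f) = -(4 + f)/(2*f))
(-46 - E(-3, -5))*l(10) = (-46 - ((-5)**2 - 6*(-3) - 6*(-5) - 3*(-5)))*((1/2)*(-4 - 1*10)/10) = (-46 - (25 + 18 + 30 + 15))*((1/2)*(1/10)*(-4 - 10)) = (-46 - 1*88)*((1/2)*(1/10)*(-14)) = (-46 - 88)*(-7/10) = -134*(-7/10) = 469/5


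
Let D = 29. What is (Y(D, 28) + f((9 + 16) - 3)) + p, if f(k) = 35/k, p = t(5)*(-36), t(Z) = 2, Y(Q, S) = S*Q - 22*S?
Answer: 2763/22 ≈ 125.59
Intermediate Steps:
Y(Q, S) = -22*S + Q*S (Y(Q, S) = Q*S - 22*S = -22*S + Q*S)
p = -72 (p = 2*(-36) = -72)
(Y(D, 28) + f((9 + 16) - 3)) + p = (28*(-22 + 29) + 35/((9 + 16) - 3)) - 72 = (28*7 + 35/(25 - 3)) - 72 = (196 + 35/22) - 72 = 4347/22 - 72 = 2763/22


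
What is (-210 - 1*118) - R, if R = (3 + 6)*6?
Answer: -382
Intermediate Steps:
R = 54 (R = 9*6 = 54)
(-210 - 1*118) - R = (-210 - 1*118) - 1*54 = (-210 - 118) - 54 = -328 - 54 = -382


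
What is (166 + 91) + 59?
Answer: 316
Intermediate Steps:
(166 + 91) + 59 = 257 + 59 = 316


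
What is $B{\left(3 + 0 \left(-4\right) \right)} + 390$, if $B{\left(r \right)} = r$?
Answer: $393$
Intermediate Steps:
$B{\left(3 + 0 \left(-4\right) \right)} + 390 = \left(3 + 0 \left(-4\right)\right) + 390 = \left(3 + 0\right) + 390 = 3 + 390 = 393$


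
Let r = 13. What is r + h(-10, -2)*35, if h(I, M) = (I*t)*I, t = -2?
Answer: -6987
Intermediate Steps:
h(I, M) = -2*I**2 (h(I, M) = (I*(-2))*I = (-2*I)*I = -2*I**2)
r + h(-10, -2)*35 = 13 - 2*(-10)**2*35 = 13 - 2*100*35 = 13 - 200*35 = 13 - 7000 = -6987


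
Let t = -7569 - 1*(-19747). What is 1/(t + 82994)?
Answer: 1/95172 ≈ 1.0507e-5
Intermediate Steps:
t = 12178 (t = -7569 + 19747 = 12178)
1/(t + 82994) = 1/(12178 + 82994) = 1/95172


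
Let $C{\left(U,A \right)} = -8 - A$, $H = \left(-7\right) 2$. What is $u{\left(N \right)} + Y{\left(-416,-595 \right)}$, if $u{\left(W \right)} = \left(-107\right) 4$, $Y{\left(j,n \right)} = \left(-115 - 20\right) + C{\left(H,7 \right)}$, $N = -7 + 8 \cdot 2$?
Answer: $-578$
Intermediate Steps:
$H = -14$
$N = 9$ ($N = -7 + 16 = 9$)
$Y{\left(j,n \right)} = -150$ ($Y{\left(j,n \right)} = \left(-115 - 20\right) - 15 = -135 - 15 = -150$)
$u{\left(W \right)} = -428$
$u{\left(N \right)} + Y{\left(-416,-595 \right)} = -428 - 150 = -578$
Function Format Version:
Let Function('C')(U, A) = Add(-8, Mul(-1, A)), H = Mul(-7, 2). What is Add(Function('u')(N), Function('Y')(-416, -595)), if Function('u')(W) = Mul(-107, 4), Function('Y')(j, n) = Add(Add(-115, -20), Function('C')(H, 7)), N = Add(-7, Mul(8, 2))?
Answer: -578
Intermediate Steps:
H = -14
N = 9 (N = Add(-7, 16) = 9)
Function('Y')(j, n) = -150 (Function('Y')(j, n) = Add(Add(-115, -20), Add(-8, Mul(-1, 7))) = Add(-135, Add(-8, -7)) = Add(-135, -15) = -150)
Function('u')(W) = -428
Add(Function('u')(N), Function('Y')(-416, -595)) = Add(-428, -150) = -578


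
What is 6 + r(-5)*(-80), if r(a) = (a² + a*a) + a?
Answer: -3594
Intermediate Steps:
r(a) = a + 2*a² (r(a) = (a² + a²) + a = 2*a² + a = a + 2*a²)
6 + r(-5)*(-80) = 6 - 5*(1 + 2*(-5))*(-80) = 6 - 5*(1 - 10)*(-80) = 6 - 5*(-9)*(-80) = 6 + 45*(-80) = 6 - 3600 = -3594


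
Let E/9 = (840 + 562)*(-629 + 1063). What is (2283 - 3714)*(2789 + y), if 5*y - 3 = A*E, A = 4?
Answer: -31365797076/5 ≈ -6.2732e+9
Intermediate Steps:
E = 5476212 (E = 9*((840 + 562)*(-629 + 1063)) = 9*(1402*434) = 9*608468 = 5476212)
y = 21904851/5 (y = ⅗ + (4*5476212)/5 = ⅗ + (⅕)*21904848 = ⅗ + 21904848/5 = 21904851/5 ≈ 4.3810e+6)
(2283 - 3714)*(2789 + y) = (2283 - 3714)*(2789 + 21904851/5) = -1431*21918796/5 = -31365797076/5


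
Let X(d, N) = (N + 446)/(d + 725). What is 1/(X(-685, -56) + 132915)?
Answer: 4/531699 ≈ 7.5231e-6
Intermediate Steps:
X(d, N) = (446 + N)/(725 + d)
1/(X(-685, -56) + 132915) = 1/((446 - 56)/(725 - 685) + 132915) = 1/(390/40 + 132915) = 1/((1/40)*390 + 132915) = 1/(39/4 + 132915) = 1/(531699/4) = 4/531699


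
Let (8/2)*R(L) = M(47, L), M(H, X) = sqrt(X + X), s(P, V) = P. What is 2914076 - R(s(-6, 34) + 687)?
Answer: 2914076 - sqrt(1362)/4 ≈ 2.9141e+6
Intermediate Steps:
M(H, X) = sqrt(2)*sqrt(X) (M(H, X) = sqrt(2*X) = sqrt(2)*sqrt(X))
R(L) = sqrt(2)*sqrt(L)/4 (R(L) = (sqrt(2)*sqrt(L))/4 = sqrt(2)*sqrt(L)/4)
2914076 - R(s(-6, 34) + 687) = 2914076 - sqrt(2)*sqrt(-6 + 687)/4 = 2914076 - sqrt(2)*sqrt(681)/4 = 2914076 - sqrt(1362)/4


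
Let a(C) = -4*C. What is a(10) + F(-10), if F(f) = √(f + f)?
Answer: -40 + 2*I*√5 ≈ -40.0 + 4.4721*I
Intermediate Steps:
F(f) = √2*√f (F(f) = √(2*f) = √2*√f)
a(10) + F(-10) = -4*10 + √2*√(-10) = -40 + √2*(I*√10) = -40 + 2*I*√5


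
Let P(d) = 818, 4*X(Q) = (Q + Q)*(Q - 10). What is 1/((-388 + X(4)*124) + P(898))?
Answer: -1/1058 ≈ -0.00094518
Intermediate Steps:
X(Q) = Q*(-10 + Q)/2 (X(Q) = ((Q + Q)*(Q - 10))/4 = ((2*Q)*(-10 + Q))/4 = (2*Q*(-10 + Q))/4 = Q*(-10 + Q)/2)
1/((-388 + X(4)*124) + P(898)) = 1/((-388 + ((½)*4*(-10 + 4))*124) + 818) = 1/((-388 + ((½)*4*(-6))*124) + 818) = 1/((-388 - 12*124) + 818) = 1/((-388 - 1488) + 818) = 1/(-1876 + 818) = 1/(-1058) = -1/1058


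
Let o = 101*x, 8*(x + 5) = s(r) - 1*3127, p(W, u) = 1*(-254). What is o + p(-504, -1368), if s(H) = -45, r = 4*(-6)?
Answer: -81611/2 ≈ -40806.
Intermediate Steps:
r = -24
p(W, u) = -254
x = -803/2 (x = -5 + (-45 - 1*3127)/8 = -5 + (-45 - 3127)/8 = -5 + (1/8)*(-3172) = -5 - 793/2 = -803/2 ≈ -401.50)
o = -81103/2 (o = 101*(-803/2) = -81103/2 ≈ -40552.)
o + p(-504, -1368) = -81103/2 - 254 = -81611/2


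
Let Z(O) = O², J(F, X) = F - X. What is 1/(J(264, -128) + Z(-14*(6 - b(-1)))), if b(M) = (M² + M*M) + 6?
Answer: 1/1176 ≈ 0.00085034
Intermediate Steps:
b(M) = 6 + 2*M² (b(M) = (M² + M²) + 6 = 2*M² + 6 = 6 + 2*M²)
1/(J(264, -128) + Z(-14*(6 - b(-1)))) = 1/((264 - 1*(-128)) + (-14*(6 - (6 + 2*(-1)²)))²) = 1/((264 + 128) + (-14*(6 - (6 + 2*1)))²) = 1/(392 + (-14*(6 - (6 + 2)))²) = 1/(392 + (-14*(6 - 1*8))²) = 1/(392 + (-14*(6 - 8))²) = 1/(392 + (-14*(-2))²) = 1/(392 + 28²) = 1/(392 + 784) = 1/1176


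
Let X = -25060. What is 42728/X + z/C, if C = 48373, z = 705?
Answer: -73186223/43293835 ≈ -1.6905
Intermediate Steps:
42728/X + z/C = 42728/(-25060) + 705/48373 = 42728*(-1/25060) + 705*(1/48373) = -1526/895 + 705/48373 = -73186223/43293835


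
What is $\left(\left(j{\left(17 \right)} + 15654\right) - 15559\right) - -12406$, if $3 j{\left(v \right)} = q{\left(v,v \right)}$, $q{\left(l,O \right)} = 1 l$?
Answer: $\frac{37520}{3} \approx 12507.0$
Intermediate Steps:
$q{\left(l,O \right)} = l$
$j{\left(v \right)} = \frac{v}{3}$
$\left(\left(j{\left(17 \right)} + 15654\right) - 15559\right) - -12406 = \left(\left(\frac{1}{3} \cdot 17 + 15654\right) - 15559\right) - -12406 = \left(\left(\frac{17}{3} + 15654\right) - 15559\right) + 12406 = \left(\frac{46979}{3} - 15559\right) + 12406 = \frac{302}{3} + 12406 = \frac{37520}{3}$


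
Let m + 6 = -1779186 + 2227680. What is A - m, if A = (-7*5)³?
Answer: -491363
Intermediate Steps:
m = 448488 (m = -6 + (-1779186 + 2227680) = -6 + 448494 = 448488)
A = -42875 (A = (-35)³ = -42875)
A - m = -42875 - 1*448488 = -42875 - 448488 = -491363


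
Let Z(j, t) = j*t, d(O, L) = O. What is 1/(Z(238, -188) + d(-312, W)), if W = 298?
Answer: -1/45056 ≈ -2.2195e-5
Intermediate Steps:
1/(Z(238, -188) + d(-312, W)) = 1/(238*(-188) - 312) = 1/(-44744 - 312) = 1/(-45056) = -1/45056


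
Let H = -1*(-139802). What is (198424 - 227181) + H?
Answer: 111045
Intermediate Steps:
H = 139802
(198424 - 227181) + H = (198424 - 227181) + 139802 = -28757 + 139802 = 111045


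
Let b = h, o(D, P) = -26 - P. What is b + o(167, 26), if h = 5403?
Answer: 5351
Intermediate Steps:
b = 5403
b + o(167, 26) = 5403 + (-26 - 1*26) = 5403 + (-26 - 26) = 5403 - 52 = 5351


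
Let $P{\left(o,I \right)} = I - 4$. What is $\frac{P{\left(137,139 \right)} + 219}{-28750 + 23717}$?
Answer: $- \frac{354}{5033} \approx -0.070336$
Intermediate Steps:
$P{\left(o,I \right)} = -4 + I$ ($P{\left(o,I \right)} = I - 4 = -4 + I$)
$\frac{P{\left(137,139 \right)} + 219}{-28750 + 23717} = \frac{\left(-4 + 139\right) + 219}{-28750 + 23717} = \frac{135 + 219}{-5033} = 354 \left(- \frac{1}{5033}\right) = - \frac{354}{5033}$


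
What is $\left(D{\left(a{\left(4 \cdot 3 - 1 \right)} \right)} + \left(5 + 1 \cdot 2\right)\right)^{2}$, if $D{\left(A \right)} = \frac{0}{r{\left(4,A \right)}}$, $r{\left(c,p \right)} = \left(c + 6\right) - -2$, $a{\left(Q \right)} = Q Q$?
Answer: $49$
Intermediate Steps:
$a{\left(Q \right)} = Q^{2}$
$r{\left(c,p \right)} = 8 + c$ ($r{\left(c,p \right)} = \left(6 + c\right) + 2 = 8 + c$)
$D{\left(A \right)} = 0$ ($D{\left(A \right)} = \frac{0}{8 + 4} = \frac{0}{12} = 0 \cdot \frac{1}{12} = 0$)
$\left(D{\left(a{\left(4 \cdot 3 - 1 \right)} \right)} + \left(5 + 1 \cdot 2\right)\right)^{2} = \left(0 + \left(5 + 1 \cdot 2\right)\right)^{2} = \left(0 + \left(5 + 2\right)\right)^{2} = \left(0 + 7\right)^{2} = 7^{2} = 49$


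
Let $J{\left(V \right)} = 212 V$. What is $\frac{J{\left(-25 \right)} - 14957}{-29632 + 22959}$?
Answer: $\frac{20257}{6673} \approx 3.0357$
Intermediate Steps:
$\frac{J{\left(-25 \right)} - 14957}{-29632 + 22959} = \frac{212 \left(-25\right) - 14957}{-29632 + 22959} = \frac{-5300 - 14957}{-6673} = \left(-20257\right) \left(- \frac{1}{6673}\right) = \frac{20257}{6673}$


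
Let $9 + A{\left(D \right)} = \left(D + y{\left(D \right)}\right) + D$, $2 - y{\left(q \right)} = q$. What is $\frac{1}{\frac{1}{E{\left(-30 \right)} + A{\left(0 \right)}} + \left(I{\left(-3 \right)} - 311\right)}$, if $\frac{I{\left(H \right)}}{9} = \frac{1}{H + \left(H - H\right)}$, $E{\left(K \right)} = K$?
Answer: $- \frac{37}{11619} \approx -0.0031844$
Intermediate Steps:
$y{\left(q \right)} = 2 - q$
$I{\left(H \right)} = \frac{9}{H}$ ($I{\left(H \right)} = \frac{9}{H + \left(H - H\right)} = \frac{9}{H + 0} = \frac{9}{H}$)
$A{\left(D \right)} = -7 + D$ ($A{\left(D \right)} = -9 + \left(\left(D - \left(-2 + D\right)\right) + D\right) = -9 + \left(2 + D\right) = -7 + D$)
$\frac{1}{\frac{1}{E{\left(-30 \right)} + A{\left(0 \right)}} + \left(I{\left(-3 \right)} - 311\right)} = \frac{1}{\frac{1}{-30 + \left(-7 + 0\right)} + \left(\frac{9}{-3} - 311\right)} = \frac{1}{\frac{1}{-30 - 7} + \left(9 \left(- \frac{1}{3}\right) - 311\right)} = \frac{1}{\frac{1}{-37} - 314} = \frac{1}{- \frac{1}{37} - 314} = \frac{1}{- \frac{11619}{37}} = - \frac{37}{11619}$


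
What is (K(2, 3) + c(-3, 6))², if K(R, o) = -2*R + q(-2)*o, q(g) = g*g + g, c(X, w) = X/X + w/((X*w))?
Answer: 64/9 ≈ 7.1111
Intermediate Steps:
c(X, w) = 1 + 1/X (c(X, w) = 1 + w*(1/(X*w)) = 1 + 1/X)
q(g) = g + g² (q(g) = g² + g = g + g²)
K(R, o) = -2*R + 2*o (K(R, o) = -2*R + (-2*(1 - 2))*o = -2*R + (-2*(-1))*o = -2*R + 2*o)
(K(2, 3) + c(-3, 6))² = ((-2*2 + 2*3) + (1 - 3)/(-3))² = ((-4 + 6) - ⅓*(-2))² = (2 + ⅔)² = (8/3)² = 64/9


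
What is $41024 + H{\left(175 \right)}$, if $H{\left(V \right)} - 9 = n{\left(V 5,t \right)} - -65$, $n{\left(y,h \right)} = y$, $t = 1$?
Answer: $41973$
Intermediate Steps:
$H{\left(V \right)} = 74 + 5 V$ ($H{\left(V \right)} = 9 + \left(V 5 - -65\right) = 9 + \left(5 V + 65\right) = 9 + \left(65 + 5 V\right) = 74 + 5 V$)
$41024 + H{\left(175 \right)} = 41024 + \left(74 + 5 \cdot 175\right) = 41024 + \left(74 + 875\right) = 41024 + 949 = 41973$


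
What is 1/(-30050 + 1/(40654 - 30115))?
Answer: -10539/316696949 ≈ -3.3278e-5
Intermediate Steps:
1/(-30050 + 1/(40654 - 30115)) = 1/(-30050 + 1/10539) = 1/(-316696949/10539) = -10539/316696949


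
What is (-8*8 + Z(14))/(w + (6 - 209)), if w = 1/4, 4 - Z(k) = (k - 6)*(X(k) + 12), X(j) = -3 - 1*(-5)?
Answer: 688/811 ≈ 0.84834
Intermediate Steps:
X(j) = 2 (X(j) = -3 + 5 = 2)
Z(k) = 88 - 14*k (Z(k) = 4 - (k - 6)*(2 + 12) = 4 - (-6 + k)*14 = 4 - (-84 + 14*k) = 4 + (84 - 14*k) = 88 - 14*k)
w = ¼ ≈ 0.25000
(-8*8 + Z(14))/(w + (6 - 209)) = (-8*8 + (88 - 14*14))/(¼ + (6 - 209)) = (-64 + (88 - 196))/(¼ - 203) = (-64 - 108)/(-811/4) = -172*(-4/811) = 688/811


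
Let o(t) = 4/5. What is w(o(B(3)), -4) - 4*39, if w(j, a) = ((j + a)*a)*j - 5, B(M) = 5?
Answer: -3769/25 ≈ -150.76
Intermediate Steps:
o(t) = 4/5 (o(t) = 4*(1/5) = 4/5)
w(j, a) = -5 + a*j*(a + j) (w(j, a) = ((a + j)*a)*j - 5 = (a*(a + j))*j - 5 = a*j*(a + j) - 5 = -5 + a*j*(a + j))
w(o(B(3)), -4) - 4*39 = (-5 - 4*(4/5)**2 + (4/5)*(-4)**2) - 4*39 = (-5 - 4*16/25 + (4/5)*16) - 156 = (-5 - 64/25 + 64/5) - 156 = 131/25 - 156 = -3769/25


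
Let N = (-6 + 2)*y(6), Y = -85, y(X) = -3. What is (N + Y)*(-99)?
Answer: 7227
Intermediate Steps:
N = 12 (N = (-6 + 2)*(-3) = -4*(-3) = 12)
(N + Y)*(-99) = (12 - 85)*(-99) = -73*(-99) = 7227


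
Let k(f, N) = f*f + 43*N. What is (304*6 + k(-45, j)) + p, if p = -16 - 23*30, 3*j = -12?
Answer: 2971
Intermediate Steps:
j = -4 (j = (⅓)*(-12) = -4)
k(f, N) = f² + 43*N
p = -706 (p = -16 - 690 = -706)
(304*6 + k(-45, j)) + p = (304*6 + ((-45)² + 43*(-4))) - 706 = (1824 + (2025 - 172)) - 706 = (1824 + 1853) - 706 = 3677 - 706 = 2971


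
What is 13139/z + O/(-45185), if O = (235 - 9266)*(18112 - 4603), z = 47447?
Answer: 5789117199928/2143892695 ≈ 2700.3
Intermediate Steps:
O = -121999779 (O = -9031*13509 = -121999779)
13139/z + O/(-45185) = 13139/47447 - 121999779/(-45185) = 13139*(1/47447) - 121999779*(-1/45185) = 13139/47447 + 121999779/45185 = 5789117199928/2143892695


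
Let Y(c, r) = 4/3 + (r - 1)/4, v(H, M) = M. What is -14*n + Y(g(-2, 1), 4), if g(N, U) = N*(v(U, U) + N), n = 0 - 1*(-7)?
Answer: -1151/12 ≈ -95.917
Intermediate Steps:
n = 7 (n = 0 + 7 = 7)
g(N, U) = N*(N + U) (g(N, U) = N*(U + N) = N*(N + U))
Y(c, r) = 13/12 + r/4 (Y(c, r) = 4*(⅓) + (-1 + r)*(¼) = 4/3 + (-¼ + r/4) = 13/12 + r/4)
-14*n + Y(g(-2, 1), 4) = -14*7 + (13/12 + (¼)*4) = -98 + (13/12 + 1) = -98 + 25/12 = -1151/12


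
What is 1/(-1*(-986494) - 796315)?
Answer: 1/190179 ≈ 5.2582e-6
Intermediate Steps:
1/(-1*(-986494) - 796315) = 1/(986494 - 796315) = 1/190179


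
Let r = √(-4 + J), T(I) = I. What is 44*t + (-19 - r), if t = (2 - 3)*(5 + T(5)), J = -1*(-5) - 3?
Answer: -459 - I*√2 ≈ -459.0 - 1.4142*I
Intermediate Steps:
J = 2 (J = 5 - 3 = 2)
t = -10 (t = (2 - 3)*(5 + 5) = -1*10 = -10)
r = I*√2 (r = √(-4 + 2) = √(-2) = I*√2 ≈ 1.4142*I)
44*t + (-19 - r) = 44*(-10) + (-19 - I*√2) = -440 + (-19 - I*√2) = -459 - I*√2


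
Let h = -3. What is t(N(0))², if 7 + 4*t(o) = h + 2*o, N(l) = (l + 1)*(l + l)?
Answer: 25/4 ≈ 6.2500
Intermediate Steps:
N(l) = 2*l*(1 + l) (N(l) = (1 + l)*(2*l) = 2*l*(1 + l))
t(o) = -5/2 + o/2 (t(o) = -7/4 + (-3 + 2*o)/4 = -7/4 + (-¾ + o/2) = -5/2 + o/2)
t(N(0))² = (-5/2 + (2*0*(1 + 0))/2)² = (-5/2 + (2*0*1)/2)² = (-5/2 + (½)*0)² = (-5/2 + 0)² = (-5/2)² = 25/4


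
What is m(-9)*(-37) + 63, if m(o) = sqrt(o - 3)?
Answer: 63 - 74*I*sqrt(3) ≈ 63.0 - 128.17*I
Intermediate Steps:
m(o) = sqrt(-3 + o)
m(-9)*(-37) + 63 = sqrt(-3 - 9)*(-37) + 63 = sqrt(-12)*(-37) + 63 = (2*I*sqrt(3))*(-37) + 63 = -74*I*sqrt(3) + 63 = 63 - 74*I*sqrt(3)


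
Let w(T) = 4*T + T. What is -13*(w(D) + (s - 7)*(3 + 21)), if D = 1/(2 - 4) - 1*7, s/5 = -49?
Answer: 158223/2 ≈ 79112.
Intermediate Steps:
s = -245 (s = 5*(-49) = -245)
D = -15/2 (D = 1/(-2) - 7 = -½ - 7 = -15/2 ≈ -7.5000)
w(T) = 5*T
-13*(w(D) + (s - 7)*(3 + 21)) = -13*(5*(-15/2) + (-245 - 7)*(3 + 21)) = -13*(-75/2 - 252*24) = -13*(-75/2 - 6048) = -13*(-12171/2) = 158223/2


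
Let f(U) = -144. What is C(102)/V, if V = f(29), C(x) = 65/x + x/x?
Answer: -167/14688 ≈ -0.011370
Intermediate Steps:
C(x) = 1 + 65/x (C(x) = 65/x + 1 = 1 + 65/x)
V = -144
C(102)/V = ((65 + 102)/102)/(-144) = ((1/102)*167)*(-1/144) = (167/102)*(-1/144) = -167/14688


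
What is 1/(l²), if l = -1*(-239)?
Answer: 1/57121 ≈ 1.7507e-5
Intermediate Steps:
l = 239
1/(l²) = 1/(239²) = 1/57121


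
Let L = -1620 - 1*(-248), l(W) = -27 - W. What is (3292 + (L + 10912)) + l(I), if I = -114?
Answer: 12919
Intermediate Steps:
L = -1372 (L = -1620 + 248 = -1372)
(3292 + (L + 10912)) + l(I) = (3292 + (-1372 + 10912)) + (-27 - 1*(-114)) = (3292 + 9540) + (-27 + 114) = 12832 + 87 = 12919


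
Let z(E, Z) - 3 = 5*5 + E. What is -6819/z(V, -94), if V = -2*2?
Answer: -2273/8 ≈ -284.13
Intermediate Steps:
V = -4
z(E, Z) = 28 + E (z(E, Z) = 3 + (5*5 + E) = 3 + (25 + E) = 28 + E)
-6819/z(V, -94) = -6819/(28 - 4) = -6819/24 = -6819*1/24 = -2273/8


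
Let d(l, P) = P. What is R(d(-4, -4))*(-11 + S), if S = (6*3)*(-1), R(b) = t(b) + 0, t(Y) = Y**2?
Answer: -464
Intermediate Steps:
R(b) = b**2 (R(b) = b**2 + 0 = b**2)
S = -18 (S = 18*(-1) = -18)
R(d(-4, -4))*(-11 + S) = (-4)**2*(-11 - 18) = 16*(-29) = -464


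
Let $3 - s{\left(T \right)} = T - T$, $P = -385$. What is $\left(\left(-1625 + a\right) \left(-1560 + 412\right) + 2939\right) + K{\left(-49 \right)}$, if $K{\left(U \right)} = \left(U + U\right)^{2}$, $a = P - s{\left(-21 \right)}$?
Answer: $2323467$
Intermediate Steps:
$s{\left(T \right)} = 3$ ($s{\left(T \right)} = 3 - \left(T - T\right) = 3 - 0 = 3 + 0 = 3$)
$a = -388$ ($a = -385 - 3 = -388$)
$K{\left(U \right)} = 4 U^{2}$ ($K{\left(U \right)} = \left(2 U\right)^{2} = 4 U^{2}$)
$\left(\left(-1625 + a\right) \left(-1560 + 412\right) + 2939\right) + K{\left(-49 \right)} = \left(\left(-1625 - 388\right) \left(-1560 + 412\right) + 2939\right) + 4 \left(-49\right)^{2} = \left(\left(-2013\right) \left(-1148\right) + 2939\right) + 4 \cdot 2401 = \left(2310924 + 2939\right) + 9604 = 2313863 + 9604 = 2323467$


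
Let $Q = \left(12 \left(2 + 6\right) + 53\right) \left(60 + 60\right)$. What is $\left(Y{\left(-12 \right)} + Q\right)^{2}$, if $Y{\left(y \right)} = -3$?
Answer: $319587129$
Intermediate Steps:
$Q = 17880$ ($Q = \left(12 \cdot 8 + 53\right) 120 = \left(96 + 53\right) 120 = 149 \cdot 120 = 17880$)
$\left(Y{\left(-12 \right)} + Q\right)^{2} = \left(-3 + 17880\right)^{2} = 17877^{2} = 319587129$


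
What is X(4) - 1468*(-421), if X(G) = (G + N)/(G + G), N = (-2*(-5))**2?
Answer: 618041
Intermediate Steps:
N = 100 (N = 10**2 = 100)
X(G) = (100 + G)/(2*G) (X(G) = (G + 100)/(G + G) = (100 + G)/((2*G)) = (100 + G)*(1/(2*G)) = (100 + G)/(2*G))
X(4) - 1468*(-421) = (1/2)*(100 + 4)/4 - 1468*(-421) = (1/2)*(1/4)*104 + 618028 = 13 + 618028 = 618041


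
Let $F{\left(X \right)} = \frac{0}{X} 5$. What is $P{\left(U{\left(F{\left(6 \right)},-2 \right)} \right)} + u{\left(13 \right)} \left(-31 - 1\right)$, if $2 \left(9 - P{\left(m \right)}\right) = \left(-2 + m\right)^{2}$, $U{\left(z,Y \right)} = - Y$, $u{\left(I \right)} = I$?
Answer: $-407$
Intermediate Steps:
$F{\left(X \right)} = 0$ ($F{\left(X \right)} = 0 \cdot 5 = 0$)
$P{\left(m \right)} = 9 - \frac{\left(-2 + m\right)^{2}}{2}$
$P{\left(U{\left(F{\left(6 \right)},-2 \right)} \right)} + u{\left(13 \right)} \left(-31 - 1\right) = \left(9 - \frac{\left(-2 - -2\right)^{2}}{2}\right) + 13 \left(-31 - 1\right) = \left(9 - \frac{\left(-2 + 2\right)^{2}}{2}\right) + 13 \left(-31 - 1\right) = \left(9 - \frac{0^{2}}{2}\right) + 13 \left(-32\right) = \left(9 - 0\right) - 416 = \left(9 + 0\right) - 416 = 9 - 416 = -407$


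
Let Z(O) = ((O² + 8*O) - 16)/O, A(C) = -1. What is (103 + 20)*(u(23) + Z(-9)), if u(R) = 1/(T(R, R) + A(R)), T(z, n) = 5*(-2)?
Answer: 2788/33 ≈ 84.485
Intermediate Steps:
T(z, n) = -10
u(R) = -1/11 (u(R) = 1/(-10 - 1) = 1/(-11) = -1/11)
Z(O) = (-16 + O² + 8*O)/O
(103 + 20)*(u(23) + Z(-9)) = (103 + 20)*(-1/11 + (8 - 9 - 16/(-9))) = 123*(-1/11 + (8 - 9 - 16*(-⅑))) = 123*(-1/11 + (8 - 9 + 16/9)) = 123*(-1/11 + 7/9) = 123*(68/99) = 2788/33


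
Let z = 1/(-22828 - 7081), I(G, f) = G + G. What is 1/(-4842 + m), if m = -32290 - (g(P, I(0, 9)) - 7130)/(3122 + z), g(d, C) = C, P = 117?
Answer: -93375897/3467020556234 ≈ -2.6933e-5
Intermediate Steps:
I(G, f) = 2*G
z = -1/29909 (z = 1/(-29909) = -1/29909 ≈ -3.3435e-5)
m = -3014894462960/93375897 (m = -32290 - (2*0 - 7130)/(3122 - 1/29909) = -32290 - (0 - 7130)/93375897/29909 = -32290 - (-7130)*29909/93375897 = -32290 - 1*(-213251170/93375897) = -32290 + 213251170/93375897 = -3014894462960/93375897 ≈ -32288.)
1/(-4842 + m) = 1/(-4842 - 3014894462960/93375897) = 1/(-3467020556234/93375897) = -93375897/3467020556234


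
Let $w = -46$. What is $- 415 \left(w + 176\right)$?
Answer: $-53950$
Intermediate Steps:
$- 415 \left(w + 176\right) = - 415 \left(-46 + 176\right) = \left(-415\right) 130 = -53950$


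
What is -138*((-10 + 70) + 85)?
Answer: -20010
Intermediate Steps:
-138*((-10 + 70) + 85) = -138*(60 + 85) = -138*145 = -20010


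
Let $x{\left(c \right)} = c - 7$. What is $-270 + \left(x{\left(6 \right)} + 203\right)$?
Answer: $-68$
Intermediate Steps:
$x{\left(c \right)} = -7 + c$ ($x{\left(c \right)} = c - 7 = -7 + c$)
$-270 + \left(x{\left(6 \right)} + 203\right) = -270 + \left(\left(-7 + 6\right) + 203\right) = -270 + \left(-1 + 203\right) = -270 + 202 = -68$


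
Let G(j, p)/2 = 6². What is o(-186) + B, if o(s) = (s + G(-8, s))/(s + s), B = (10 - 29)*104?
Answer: -122493/62 ≈ -1975.7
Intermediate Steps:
G(j, p) = 72 (G(j, p) = 2*6² = 2*36 = 72)
B = -1976 (B = -19*104 = -1976)
o(s) = (72 + s)/(2*s) (o(s) = (s + 72)/(s + s) = (72 + s)/((2*s)) = (72 + s)*(1/(2*s)) = (72 + s)/(2*s))
o(-186) + B = (½)*(72 - 186)/(-186) - 1976 = (½)*(-1/186)*(-114) - 1976 = 19/62 - 1976 = -122493/62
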